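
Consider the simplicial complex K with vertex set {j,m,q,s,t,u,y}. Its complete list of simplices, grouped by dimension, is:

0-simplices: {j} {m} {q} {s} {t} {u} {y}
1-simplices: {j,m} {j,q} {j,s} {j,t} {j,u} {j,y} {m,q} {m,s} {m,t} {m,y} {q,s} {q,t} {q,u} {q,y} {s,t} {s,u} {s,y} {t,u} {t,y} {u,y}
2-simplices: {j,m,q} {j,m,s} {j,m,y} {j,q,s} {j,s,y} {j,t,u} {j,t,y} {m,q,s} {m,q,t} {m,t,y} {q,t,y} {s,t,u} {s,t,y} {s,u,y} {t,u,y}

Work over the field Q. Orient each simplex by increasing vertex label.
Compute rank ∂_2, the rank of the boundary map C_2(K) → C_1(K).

rank∂_2=13

n_0=7 n_1=20 n_2=15  [Q]
∂1: piv[jm,jq,js,jt,ju,jy] rk=6  ker:mq,ms,mt,my,qs,qt,qu,qy,st,su,sy,tu,ty,uy
∂2: piv[jmq,jms,jmy,jqs,jsy,jtu,jty,mqt,mty,qty,stu,sty,suy] rk=13  ker:mqs,tuy
rk∂_2=13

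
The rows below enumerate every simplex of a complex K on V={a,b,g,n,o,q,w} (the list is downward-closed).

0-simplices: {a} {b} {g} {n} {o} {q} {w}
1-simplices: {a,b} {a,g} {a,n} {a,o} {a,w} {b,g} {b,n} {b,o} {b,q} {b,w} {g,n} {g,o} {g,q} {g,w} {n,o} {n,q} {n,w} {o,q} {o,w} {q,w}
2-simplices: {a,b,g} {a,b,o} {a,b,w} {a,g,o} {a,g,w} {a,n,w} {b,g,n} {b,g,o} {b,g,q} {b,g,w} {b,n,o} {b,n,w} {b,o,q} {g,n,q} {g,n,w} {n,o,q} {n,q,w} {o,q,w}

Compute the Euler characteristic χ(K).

n_0=7 n_1=20 n_2=18
χ=+7−20+18=5

χ(K)=5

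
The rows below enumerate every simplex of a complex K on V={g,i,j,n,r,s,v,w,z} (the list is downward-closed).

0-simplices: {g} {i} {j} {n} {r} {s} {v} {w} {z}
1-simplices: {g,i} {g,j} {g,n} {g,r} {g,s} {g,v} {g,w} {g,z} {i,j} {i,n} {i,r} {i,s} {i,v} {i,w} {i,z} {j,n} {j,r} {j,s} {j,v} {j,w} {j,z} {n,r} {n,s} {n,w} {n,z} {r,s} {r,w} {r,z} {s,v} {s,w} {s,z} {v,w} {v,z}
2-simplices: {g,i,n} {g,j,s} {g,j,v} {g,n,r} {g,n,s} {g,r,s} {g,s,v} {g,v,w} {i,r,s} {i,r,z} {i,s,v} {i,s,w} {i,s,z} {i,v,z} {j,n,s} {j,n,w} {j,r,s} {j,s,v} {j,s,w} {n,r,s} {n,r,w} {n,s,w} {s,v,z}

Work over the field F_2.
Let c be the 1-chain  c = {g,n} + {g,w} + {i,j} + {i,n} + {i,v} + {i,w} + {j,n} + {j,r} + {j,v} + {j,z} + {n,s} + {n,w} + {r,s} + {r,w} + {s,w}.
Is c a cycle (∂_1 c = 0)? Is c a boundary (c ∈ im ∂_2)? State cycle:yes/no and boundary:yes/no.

cycle:no boundary:no

n_0=9 n_1=33 n_2=23  [Z2]
∂1: piv[gi,gj,gn,gr,gs,gv,gw,gz] rk=8  ker:ij,in,ir,is,iv,iw,iz,jn,jr,js,jv,jw,jz,nr,ns,nw,nz,rs,rw,rz,sv,sw,sz,vw,vz
∂2: piv[gin,gjs,gjv,gnr,gns,grs,gsv,gvw,irs,irz,isv,isw,isz,ivz,jns,jnw,jrs,jsw,nrw] rk=19  ker:jsv,nrs,nsw,svz
∂1c = {j} + {n} + {r} + {s} + {w} + {z}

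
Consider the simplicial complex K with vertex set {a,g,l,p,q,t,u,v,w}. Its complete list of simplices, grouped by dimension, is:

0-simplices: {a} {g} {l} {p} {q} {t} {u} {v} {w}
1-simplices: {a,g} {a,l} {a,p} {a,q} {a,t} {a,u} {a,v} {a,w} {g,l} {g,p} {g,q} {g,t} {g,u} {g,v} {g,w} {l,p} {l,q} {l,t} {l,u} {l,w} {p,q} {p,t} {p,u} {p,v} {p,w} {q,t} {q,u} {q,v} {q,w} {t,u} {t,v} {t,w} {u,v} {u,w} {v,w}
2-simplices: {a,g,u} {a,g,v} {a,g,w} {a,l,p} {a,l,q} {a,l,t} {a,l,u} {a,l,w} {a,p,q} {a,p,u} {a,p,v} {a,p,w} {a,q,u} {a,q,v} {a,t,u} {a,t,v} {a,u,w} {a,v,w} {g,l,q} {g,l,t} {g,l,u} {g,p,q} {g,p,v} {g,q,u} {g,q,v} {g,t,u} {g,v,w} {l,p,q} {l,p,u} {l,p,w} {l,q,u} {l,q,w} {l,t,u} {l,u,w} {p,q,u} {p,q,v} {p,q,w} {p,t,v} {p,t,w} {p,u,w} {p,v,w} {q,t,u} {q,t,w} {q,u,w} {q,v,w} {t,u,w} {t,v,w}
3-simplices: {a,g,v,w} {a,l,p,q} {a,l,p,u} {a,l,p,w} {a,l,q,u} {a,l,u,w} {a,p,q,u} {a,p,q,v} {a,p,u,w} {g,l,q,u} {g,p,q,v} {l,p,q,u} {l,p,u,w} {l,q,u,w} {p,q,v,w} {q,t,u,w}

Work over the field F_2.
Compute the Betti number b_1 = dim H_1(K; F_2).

b_1=1

n_0=9 n_1=35 n_2=47 n_3=16  [Z2]
∂1: piv[ag,al,ap,aq,at,au,av,aw] rk=8  ker:gl,gp,gq,gt,gu,gv,gw,lp,lq,lt,lu,lw,pq,pt,pu,pv,pw,qt,qu,qv,qw,tu,tv,tw,uv,uw,vw
∂2: piv[agu,agv,agw,alp,alq,alt,alu,alw,apq,apu,apv,apw,aqu,aqv,atu,atv,auw,avw,glq,glt,glu,gpq,lqw,ptv,ptw,qtu] rk=26  ker:gpv,gqu,gqv,gtu,gvw,lpq,lpu,lpw,lqu,ltu,luw,pqu,pqv,pqw,puw,pvw,qtw,quw,qvw,tuw,tvw
∂3: piv[agvw,alpq,alpu,alpw,alqu,aluw,apqu,apqv,apuw,glqu,gpqv,lquw,pqvw,qtuw] rk=14  ker:lpqu,lpuw
b_1=(35−8)−26=1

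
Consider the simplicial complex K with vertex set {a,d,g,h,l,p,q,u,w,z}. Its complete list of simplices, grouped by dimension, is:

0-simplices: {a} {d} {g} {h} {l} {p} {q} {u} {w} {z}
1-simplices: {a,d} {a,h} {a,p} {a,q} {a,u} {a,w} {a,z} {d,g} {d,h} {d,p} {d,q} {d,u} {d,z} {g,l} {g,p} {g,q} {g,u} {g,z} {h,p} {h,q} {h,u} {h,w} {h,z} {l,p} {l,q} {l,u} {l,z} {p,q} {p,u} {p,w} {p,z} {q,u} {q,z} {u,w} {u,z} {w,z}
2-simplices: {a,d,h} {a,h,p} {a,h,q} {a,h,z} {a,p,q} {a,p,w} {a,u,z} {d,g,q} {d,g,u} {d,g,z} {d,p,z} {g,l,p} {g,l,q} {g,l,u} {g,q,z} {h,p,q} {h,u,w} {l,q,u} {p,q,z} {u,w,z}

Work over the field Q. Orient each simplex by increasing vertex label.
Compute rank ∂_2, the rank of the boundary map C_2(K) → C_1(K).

n_0=10 n_1=36 n_2=20  [Q]
∂1: piv[ad,ah,ap,aq,au,aw,az,dg,gl] rk=9  ker:dh,dp,dq,du,dz,gp,gq,gu,gz,hp,hq,hu,hw,hz,lp,lq,lu,lz,pq,pu,pw,pz,qu,qz,uw,uz,wz
∂2: piv[adh,ahp,ahq,ahz,apq,apw,auz,dgq,dgu,dgz,dpz,glp,glq,glu,gqz,huw,lqu,pqz,uwz] rk=19  ker:hpq
rk∂_2=19

rank∂_2=19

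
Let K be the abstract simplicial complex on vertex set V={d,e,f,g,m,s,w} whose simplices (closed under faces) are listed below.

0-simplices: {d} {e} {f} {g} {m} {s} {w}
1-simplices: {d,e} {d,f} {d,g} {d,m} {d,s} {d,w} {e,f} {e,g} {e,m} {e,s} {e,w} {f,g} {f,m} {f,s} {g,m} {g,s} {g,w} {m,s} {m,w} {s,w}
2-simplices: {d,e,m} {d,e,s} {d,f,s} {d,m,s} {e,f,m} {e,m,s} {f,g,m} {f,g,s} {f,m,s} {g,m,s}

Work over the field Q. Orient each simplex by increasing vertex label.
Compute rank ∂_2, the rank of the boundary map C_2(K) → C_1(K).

n_0=7 n_1=20 n_2=10  [Q]
∂1: piv[de,df,dg,dm,ds,dw] rk=6  ker:ef,eg,em,es,ew,fg,fm,fs,gm,gs,gw,ms,mw,sw
∂2: piv[dem,des,dfs,dms,efm,fgm,fgs,fms] rk=8  ker:ems,gms
rk∂_2=8

rank∂_2=8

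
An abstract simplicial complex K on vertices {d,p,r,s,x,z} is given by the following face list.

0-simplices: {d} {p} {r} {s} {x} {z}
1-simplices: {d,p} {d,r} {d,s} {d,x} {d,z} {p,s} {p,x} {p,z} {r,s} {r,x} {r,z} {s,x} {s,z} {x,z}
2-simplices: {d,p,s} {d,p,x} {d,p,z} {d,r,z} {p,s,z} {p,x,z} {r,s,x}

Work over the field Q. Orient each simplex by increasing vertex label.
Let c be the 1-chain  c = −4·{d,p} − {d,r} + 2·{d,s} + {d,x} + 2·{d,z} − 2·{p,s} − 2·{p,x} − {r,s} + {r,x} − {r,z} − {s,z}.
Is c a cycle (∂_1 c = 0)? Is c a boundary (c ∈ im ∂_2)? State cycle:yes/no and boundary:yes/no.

cycle:yes boundary:no

n_0=6 n_1=14 n_2=7  [Q]
∂1: piv[dp,dr,ds,dx,dz] rk=5  ker:ps,px,pz,rs,rx,rz,sx,sz,xz
∂2: piv[dps,dpx,dpz,drz,psz,pxz,rsx] rk=7
∂1c = 0
c vs im∂2: residual ≠ 0 ⇒ not boundary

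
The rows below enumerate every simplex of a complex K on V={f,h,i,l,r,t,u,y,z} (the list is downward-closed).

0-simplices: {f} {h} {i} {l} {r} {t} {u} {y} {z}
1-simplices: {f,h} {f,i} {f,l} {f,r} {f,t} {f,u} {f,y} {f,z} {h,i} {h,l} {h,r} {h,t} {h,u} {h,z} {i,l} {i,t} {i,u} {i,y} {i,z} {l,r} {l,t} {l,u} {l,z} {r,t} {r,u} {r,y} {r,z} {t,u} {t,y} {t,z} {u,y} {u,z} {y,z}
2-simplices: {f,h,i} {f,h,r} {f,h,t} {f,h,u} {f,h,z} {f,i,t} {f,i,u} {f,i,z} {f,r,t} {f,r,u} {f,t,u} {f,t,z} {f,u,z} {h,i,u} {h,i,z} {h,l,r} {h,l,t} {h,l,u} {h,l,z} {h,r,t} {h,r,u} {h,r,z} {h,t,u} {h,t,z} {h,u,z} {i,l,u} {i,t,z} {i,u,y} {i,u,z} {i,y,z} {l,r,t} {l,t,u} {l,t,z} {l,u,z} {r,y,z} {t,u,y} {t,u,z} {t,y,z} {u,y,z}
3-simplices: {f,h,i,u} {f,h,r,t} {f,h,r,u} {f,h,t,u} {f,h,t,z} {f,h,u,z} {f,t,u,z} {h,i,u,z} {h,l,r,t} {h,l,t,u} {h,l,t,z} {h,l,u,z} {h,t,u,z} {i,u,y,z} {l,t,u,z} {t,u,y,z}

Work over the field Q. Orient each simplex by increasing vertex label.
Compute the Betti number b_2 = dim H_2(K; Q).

n_0=9 n_1=33 n_2=39 n_3=16  [Q]
∂1: piv[fh,fi,fl,fr,ft,fu,fy,fz] rk=8  ker:hi,hl,hr,ht,hu,hz,il,it,iu,iy,iz,lr,lt,lu,lz,rt,ru,ry,rz,tu,ty,tz,uy,uz,yz
∂2: piv[fhi,fhr,fht,fhu,fhz,fit,fiu,fiz,frt,fru,ftu,ftz,fuz,hlr,hlt,hlu,hlz,hrz,ilu,iuy,iyz,ryz,tuy] rk=23  ker:hiu,hiz,hrt,hru,htu,htz,huz,itz,iuz,lrt,ltu,ltz,luz,tuz,tyz,uyz
∂3: piv[fhiu,fhrt,fhru,fhtu,fhtz,fhuz,ftuz,hiuz,hlrt,hltu,hltz,hluz,iuyz,tuyz] rk=14  ker:htuz,ltuz
b_2=(39−23)−14=2

b_2=2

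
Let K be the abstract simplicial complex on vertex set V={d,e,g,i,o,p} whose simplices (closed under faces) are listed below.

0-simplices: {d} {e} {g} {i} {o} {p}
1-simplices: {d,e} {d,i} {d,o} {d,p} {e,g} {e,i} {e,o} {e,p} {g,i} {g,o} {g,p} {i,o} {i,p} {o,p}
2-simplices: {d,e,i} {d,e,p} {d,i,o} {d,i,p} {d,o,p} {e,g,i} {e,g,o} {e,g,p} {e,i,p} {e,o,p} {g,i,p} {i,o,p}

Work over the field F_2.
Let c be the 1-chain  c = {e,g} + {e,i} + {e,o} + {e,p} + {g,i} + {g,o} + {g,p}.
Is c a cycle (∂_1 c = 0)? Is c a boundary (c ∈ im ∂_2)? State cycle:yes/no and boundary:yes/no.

n_0=6 n_1=14 n_2=12  [Z2]
∂1: piv[de,di,do,dp,eg] rk=5  ker:ei,eo,ep,gi,go,gp,io,ip,op
∂2: piv[dei,dep,dio,dip,dop,egi,ego,egp,eop] rk=9  ker:eip,gip,iop
∂1c = 0
c vs im∂2: reduces to 0 ⇒ boundary

cycle:yes boundary:yes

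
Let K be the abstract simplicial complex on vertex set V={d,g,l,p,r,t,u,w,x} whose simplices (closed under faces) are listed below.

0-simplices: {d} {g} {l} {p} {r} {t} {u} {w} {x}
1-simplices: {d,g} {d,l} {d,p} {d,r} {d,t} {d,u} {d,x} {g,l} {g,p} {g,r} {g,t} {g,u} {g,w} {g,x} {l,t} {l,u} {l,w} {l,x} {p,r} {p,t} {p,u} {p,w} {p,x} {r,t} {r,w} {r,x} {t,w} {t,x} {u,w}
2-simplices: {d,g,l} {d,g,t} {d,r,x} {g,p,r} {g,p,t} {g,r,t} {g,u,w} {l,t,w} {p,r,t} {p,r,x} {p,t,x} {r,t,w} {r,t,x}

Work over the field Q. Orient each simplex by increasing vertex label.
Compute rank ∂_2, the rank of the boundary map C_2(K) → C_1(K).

rank∂_2=11

n_0=9 n_1=29 n_2=13  [Q]
∂1: piv[dg,dl,dp,dr,dt,du,dx,gw] rk=8  ker:gl,gp,gr,gt,gu,gx,lt,lu,lw,lx,pr,pt,pu,pw,px,rt,rw,rx,tw,tx,uw
∂2: piv[dgl,dgt,drx,gpr,gpt,grt,guw,ltw,prx,ptx,rtw] rk=11  ker:prt,rtx
rk∂_2=11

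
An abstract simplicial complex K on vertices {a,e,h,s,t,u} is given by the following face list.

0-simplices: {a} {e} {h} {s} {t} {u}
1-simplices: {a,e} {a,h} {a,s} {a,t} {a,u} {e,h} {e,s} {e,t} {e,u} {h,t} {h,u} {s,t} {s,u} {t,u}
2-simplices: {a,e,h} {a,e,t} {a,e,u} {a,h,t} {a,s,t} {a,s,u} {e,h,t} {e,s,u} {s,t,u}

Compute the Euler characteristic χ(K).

n_0=6 n_1=14 n_2=9
χ=+6−14+9=1

χ(K)=1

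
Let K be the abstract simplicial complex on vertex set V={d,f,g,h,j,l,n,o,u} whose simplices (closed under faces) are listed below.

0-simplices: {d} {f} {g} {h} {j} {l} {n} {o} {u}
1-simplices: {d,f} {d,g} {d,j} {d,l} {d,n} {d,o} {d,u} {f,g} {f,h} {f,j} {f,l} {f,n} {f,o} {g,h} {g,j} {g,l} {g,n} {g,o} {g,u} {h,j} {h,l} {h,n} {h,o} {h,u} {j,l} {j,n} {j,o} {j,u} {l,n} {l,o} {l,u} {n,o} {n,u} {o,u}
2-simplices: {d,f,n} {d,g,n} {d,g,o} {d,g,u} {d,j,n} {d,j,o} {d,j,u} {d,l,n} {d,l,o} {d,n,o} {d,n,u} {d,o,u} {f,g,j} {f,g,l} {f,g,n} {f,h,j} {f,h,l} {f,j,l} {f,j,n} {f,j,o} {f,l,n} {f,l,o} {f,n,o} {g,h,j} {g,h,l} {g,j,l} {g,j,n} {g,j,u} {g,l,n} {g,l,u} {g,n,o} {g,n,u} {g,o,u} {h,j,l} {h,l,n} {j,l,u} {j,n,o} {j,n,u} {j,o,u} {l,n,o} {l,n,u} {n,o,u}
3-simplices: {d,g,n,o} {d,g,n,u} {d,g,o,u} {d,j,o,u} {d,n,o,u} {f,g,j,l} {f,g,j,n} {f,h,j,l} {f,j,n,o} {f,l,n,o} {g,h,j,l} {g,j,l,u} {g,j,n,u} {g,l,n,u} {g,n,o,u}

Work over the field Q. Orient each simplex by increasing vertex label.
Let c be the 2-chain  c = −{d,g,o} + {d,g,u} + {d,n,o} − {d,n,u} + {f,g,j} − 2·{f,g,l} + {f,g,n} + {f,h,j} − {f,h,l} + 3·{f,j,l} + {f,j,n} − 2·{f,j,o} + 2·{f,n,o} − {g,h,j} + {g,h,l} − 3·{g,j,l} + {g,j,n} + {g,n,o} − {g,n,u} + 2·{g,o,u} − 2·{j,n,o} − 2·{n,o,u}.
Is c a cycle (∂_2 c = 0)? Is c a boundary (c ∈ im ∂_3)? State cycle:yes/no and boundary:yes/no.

cycle:yes boundary:yes

n_0=9 n_1=34 n_2=42 n_3=15  [Q]
∂1: piv[df,dg,dj,dl,dn,do,du,fh] rk=8  ker:fg,fj,fl,fn,fo,gh,gj,gl,gn,go,gu,hj,hl,hn,ho,hu,jl,jn,jo,ju,ln,lo,lu,no,nu,ou
∂2: piv[dfn,dgn,dgo,dgu,djn,djo,dju,dln,dlo,dno,dnu,dou,fgj,fgl,fgn,fhj,fhl,fjl,fjn,fjo,fln,ghj,glu,hln] rk=24  ker:flo,fno,ghl,gjl,gjn,gju,gln,gno,gnu,gou,hjl,jlu,jno,jnu,jou,lno,lnu,nou
∂3: piv[dgno,dgnu,dgou,djou,dnou,fgjl,fgjn,fhjl,fjno,flno,ghjl,gjlu,gjnu,glnu] rk=14  ker:gnou
∂2c = 0
c vs im∂3: reduces to 0 ⇒ boundary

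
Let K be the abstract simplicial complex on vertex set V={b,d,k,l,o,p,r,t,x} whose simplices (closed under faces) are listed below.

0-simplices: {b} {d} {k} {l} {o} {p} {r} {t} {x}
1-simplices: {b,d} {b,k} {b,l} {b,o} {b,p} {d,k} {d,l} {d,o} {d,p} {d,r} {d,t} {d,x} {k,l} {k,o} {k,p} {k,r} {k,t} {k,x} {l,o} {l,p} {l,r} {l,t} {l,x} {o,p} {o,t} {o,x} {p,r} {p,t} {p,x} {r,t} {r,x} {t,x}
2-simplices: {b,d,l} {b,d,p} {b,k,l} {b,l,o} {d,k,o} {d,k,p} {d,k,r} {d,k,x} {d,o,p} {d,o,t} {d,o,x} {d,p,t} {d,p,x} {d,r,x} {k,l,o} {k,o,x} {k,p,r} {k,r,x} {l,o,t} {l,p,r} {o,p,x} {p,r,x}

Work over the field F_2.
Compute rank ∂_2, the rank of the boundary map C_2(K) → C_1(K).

n_0=9 n_1=32 n_2=22  [Z2]
∂1: piv[bd,bk,bl,bo,bp,dr,dt,dx] rk=8  ker:dk,dl,do,dp,kl,ko,kp,kr,kt,kx,lo,lp,lr,lt,lx,op,ot,ox,pr,pt,px,rt,rx,tx
∂2: piv[bdl,bdp,bkl,blo,dko,dkp,dkr,dkx,dop,dot,dox,dpt,dpx,drx,klo,kpr,lot,lpr] rk=18  ker:kox,krx,opx,prx
rk∂_2=18

rank∂_2=18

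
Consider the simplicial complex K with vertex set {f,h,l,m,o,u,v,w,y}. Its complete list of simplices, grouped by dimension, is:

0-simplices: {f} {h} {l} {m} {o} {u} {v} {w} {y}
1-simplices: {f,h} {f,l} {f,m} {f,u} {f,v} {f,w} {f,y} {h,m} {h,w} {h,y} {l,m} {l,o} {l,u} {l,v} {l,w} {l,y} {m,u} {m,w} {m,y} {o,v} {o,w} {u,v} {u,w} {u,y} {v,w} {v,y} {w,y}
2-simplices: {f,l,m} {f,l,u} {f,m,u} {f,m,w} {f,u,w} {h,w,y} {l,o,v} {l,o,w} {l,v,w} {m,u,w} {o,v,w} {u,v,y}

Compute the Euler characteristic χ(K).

χ(K)=-6

n_0=9 n_1=27 n_2=12
χ=+9−27+12=-6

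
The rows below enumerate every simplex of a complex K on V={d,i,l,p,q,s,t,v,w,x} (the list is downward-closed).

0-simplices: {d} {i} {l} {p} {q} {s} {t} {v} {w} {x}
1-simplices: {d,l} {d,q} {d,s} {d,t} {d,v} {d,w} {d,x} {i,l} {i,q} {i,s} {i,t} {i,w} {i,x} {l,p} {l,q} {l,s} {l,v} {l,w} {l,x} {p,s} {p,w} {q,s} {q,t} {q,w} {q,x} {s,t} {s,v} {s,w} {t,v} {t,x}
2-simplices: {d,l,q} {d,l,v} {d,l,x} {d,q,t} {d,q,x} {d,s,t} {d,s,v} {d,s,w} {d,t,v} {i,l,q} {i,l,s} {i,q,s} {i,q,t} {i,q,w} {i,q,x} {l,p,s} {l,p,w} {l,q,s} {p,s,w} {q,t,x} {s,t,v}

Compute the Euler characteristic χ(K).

n_0=10 n_1=30 n_2=21
χ=+10−30+21=1

χ(K)=1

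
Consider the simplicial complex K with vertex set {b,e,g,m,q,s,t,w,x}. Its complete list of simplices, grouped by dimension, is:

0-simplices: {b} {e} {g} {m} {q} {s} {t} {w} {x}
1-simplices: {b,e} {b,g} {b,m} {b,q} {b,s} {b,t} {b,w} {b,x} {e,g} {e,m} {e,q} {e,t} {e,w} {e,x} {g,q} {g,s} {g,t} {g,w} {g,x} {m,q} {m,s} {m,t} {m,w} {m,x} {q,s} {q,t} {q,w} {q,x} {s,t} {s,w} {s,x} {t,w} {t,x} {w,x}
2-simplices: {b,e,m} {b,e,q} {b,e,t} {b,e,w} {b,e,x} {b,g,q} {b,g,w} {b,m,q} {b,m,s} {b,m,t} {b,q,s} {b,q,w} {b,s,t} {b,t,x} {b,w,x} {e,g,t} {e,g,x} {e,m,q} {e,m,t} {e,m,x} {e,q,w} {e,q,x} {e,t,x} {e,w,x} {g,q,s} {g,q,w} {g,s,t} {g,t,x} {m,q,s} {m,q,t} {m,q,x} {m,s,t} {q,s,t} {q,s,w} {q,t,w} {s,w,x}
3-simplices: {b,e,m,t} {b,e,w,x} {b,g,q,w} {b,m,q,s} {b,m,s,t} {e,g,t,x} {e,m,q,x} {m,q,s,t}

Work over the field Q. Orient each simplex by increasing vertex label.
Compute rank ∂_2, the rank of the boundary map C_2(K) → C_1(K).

rank∂_2=25

n_0=9 n_1=34 n_2=36 n_3=8  [Q]
∂1: piv[be,bg,bm,bq,bs,bt,bw,bx] rk=8  ker:eg,em,eq,et,ew,ex,gq,gs,gt,gw,gx,mq,ms,mt,mw,mx,qs,qt,qw,qx,st,sw,sx,tw,tx,wx
∂2: piv[bem,beq,bet,bew,bex,bgq,bgw,bmq,bms,bmt,bqs,bqw,bst,btx,bwx,egt,egx,emx,eqx,gqs,gst,mqt,qsw,qtw,swx] rk=25  ker:emq,emt,eqw,etx,ewx,gqw,gtx,mqs,mqx,mst,qst
∂3: piv[bemt,bewx,bgqw,bmqs,bmst,egtx,emqx,mqst] rk=8
rk∂_2=25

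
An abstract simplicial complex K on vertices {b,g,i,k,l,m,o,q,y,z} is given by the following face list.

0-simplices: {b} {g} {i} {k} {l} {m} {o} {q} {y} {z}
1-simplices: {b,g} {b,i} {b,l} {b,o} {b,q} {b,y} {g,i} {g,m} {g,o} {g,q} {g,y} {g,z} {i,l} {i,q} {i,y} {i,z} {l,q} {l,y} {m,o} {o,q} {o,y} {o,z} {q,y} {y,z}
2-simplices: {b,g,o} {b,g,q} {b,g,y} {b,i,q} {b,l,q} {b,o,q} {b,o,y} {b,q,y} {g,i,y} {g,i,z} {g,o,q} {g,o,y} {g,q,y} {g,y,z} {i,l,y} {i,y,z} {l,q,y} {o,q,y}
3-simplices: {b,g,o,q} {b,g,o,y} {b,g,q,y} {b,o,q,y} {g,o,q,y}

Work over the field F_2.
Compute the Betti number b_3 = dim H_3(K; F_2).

n_0=10 n_1=24 n_2=18 n_3=5  [Z2]
∂1: piv[bg,bi,bl,bo,bq,by,gm,gz] rk=8  ker:gi,go,gq,gy,il,iq,iy,iz,lq,ly,mo,oq,oy,oz,qy,yz
∂2: piv[bgo,bgq,bgy,biq,blq,boq,boy,bqy,giy,giz,gyz,ily,lqy] rk=13  ker:goq,goy,gqy,iyz,oqy
∂3: piv[bgoq,bgoy,bgqy,boqy] rk=4  ker:goqy
b_3=(5−4)−0=1

b_3=1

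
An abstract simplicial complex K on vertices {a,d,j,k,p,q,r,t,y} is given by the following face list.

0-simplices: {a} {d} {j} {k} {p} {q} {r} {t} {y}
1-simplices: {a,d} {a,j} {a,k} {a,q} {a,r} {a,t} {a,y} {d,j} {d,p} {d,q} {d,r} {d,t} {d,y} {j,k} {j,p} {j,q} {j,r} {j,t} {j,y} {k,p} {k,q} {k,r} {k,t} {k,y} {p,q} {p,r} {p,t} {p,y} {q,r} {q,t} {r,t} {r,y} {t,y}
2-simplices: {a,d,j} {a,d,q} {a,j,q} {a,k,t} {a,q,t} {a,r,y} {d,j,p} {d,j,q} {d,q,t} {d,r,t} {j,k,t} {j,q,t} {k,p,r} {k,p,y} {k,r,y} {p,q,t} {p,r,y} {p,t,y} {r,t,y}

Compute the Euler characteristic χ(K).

n_0=9 n_1=33 n_2=19
χ=+9−33+19=-5

χ(K)=-5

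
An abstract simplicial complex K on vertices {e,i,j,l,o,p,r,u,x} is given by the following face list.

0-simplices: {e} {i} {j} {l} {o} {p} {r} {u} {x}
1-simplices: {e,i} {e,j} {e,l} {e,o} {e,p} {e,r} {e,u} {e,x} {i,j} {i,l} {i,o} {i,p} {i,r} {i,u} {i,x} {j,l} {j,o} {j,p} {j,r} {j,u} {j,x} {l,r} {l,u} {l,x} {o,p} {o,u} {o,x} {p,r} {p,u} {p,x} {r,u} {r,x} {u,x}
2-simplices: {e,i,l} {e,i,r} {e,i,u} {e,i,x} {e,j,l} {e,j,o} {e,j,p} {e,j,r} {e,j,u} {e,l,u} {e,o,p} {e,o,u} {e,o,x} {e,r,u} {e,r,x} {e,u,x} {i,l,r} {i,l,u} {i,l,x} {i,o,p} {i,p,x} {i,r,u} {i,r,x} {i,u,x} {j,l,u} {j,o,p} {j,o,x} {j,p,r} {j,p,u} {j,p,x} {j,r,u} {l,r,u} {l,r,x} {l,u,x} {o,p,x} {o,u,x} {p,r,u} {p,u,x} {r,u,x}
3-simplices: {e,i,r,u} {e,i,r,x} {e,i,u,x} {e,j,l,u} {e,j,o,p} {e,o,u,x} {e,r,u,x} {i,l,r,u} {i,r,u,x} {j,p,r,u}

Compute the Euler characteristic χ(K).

n_0=9 n_1=33 n_2=39 n_3=10
χ=+9−33+39−10=5

χ(K)=5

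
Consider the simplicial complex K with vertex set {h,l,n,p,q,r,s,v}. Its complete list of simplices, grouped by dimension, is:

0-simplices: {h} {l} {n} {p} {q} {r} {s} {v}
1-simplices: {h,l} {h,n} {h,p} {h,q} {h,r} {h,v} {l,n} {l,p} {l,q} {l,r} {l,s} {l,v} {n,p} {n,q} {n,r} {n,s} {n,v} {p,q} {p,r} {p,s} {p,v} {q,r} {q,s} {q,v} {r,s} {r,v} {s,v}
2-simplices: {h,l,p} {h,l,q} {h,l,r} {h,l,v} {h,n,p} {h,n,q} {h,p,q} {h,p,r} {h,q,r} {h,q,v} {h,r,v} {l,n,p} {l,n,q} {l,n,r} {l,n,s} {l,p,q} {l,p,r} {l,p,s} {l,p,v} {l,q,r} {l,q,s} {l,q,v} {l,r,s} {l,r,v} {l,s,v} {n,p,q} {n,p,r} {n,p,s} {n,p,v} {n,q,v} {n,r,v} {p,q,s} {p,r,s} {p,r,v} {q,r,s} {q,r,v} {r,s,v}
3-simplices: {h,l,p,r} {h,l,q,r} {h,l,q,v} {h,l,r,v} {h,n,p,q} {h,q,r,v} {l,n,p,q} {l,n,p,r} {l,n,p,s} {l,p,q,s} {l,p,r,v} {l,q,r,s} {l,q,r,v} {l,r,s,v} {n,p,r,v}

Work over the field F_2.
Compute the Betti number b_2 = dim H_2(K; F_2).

n_0=8 n_1=27 n_2=37 n_3=15  [Z2]
∂1: piv[hl,hn,hp,hq,hr,hv,ls] rk=7  ker:ln,lp,lq,lr,lv,np,nq,nr,ns,nv,pq,pr,ps,pv,qr,qs,qv,rs,rv,sv
∂2: piv[hlp,hlq,hlr,hlv,hnp,hnq,hpq,hpr,hqr,hqv,hrv,lnp,lnr,lns,lps,lpv,lqs,lrs,lsv,npv] rk=20  ker:lnq,lpq,lpr,lqr,lqv,lrv,npq,npr,nps,nqv,nrv,pqs,prs,prv,qrs,qrv,rsv
∂3: piv[hlpr,hlqr,hlqv,hlrv,hnpq,hqrv,lnpq,lnpr,lnps,lpqs,lprv,lqrs,lrsv,nprv] rk=14  ker:lqrv
b_2=(37−20)−14=3

b_2=3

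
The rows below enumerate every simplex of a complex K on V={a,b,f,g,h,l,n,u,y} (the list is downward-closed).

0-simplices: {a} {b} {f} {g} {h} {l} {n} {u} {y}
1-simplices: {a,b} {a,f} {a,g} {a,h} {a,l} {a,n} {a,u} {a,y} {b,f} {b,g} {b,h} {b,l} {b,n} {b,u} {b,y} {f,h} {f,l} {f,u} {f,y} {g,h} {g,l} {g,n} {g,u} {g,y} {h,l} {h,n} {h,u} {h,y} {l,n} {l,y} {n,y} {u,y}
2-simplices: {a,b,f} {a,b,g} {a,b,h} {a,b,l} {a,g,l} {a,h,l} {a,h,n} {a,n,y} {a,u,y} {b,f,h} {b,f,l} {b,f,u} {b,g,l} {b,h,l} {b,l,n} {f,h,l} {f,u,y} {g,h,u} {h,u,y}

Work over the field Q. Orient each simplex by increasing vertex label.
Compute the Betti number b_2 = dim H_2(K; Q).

b_2=3

n_0=9 n_1=32 n_2=19  [Q]
∂1: piv[ab,af,ag,ah,al,an,au,ay] rk=8  ker:bf,bg,bh,bl,bn,bu,by,fh,fl,fu,fy,gh,gl,gn,gu,gy,hl,hn,hu,hy,ln,ly,ny,uy
∂2: piv[abf,abg,abh,abl,agl,ahl,ahn,any,auy,bfh,bfl,bfu,bln,fuy,ghu,huy] rk=16  ker:bgl,bhl,fhl
b_2=(19−16)−0=3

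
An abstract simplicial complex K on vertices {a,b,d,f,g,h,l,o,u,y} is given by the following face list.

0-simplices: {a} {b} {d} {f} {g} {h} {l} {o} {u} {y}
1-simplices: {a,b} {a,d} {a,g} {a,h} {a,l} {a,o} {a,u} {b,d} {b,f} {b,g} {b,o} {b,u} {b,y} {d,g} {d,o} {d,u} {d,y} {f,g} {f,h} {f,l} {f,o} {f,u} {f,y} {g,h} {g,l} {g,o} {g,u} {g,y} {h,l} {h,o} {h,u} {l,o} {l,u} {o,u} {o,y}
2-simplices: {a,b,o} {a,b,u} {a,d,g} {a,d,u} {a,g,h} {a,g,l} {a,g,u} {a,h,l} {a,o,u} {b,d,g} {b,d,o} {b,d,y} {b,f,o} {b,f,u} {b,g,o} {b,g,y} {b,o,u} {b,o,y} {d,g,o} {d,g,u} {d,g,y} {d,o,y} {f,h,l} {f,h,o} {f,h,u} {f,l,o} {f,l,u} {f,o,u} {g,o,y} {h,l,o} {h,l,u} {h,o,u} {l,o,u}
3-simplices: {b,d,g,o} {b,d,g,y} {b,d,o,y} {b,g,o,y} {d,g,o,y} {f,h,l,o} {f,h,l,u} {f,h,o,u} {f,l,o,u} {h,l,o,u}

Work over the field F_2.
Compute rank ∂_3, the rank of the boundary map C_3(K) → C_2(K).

n_0=10 n_1=35 n_2=33 n_3=10  [Z2]
∂1: piv[ab,ad,ag,ah,al,ao,au,bf,by] rk=9  ker:bd,bg,bo,bu,dg,do,du,dy,fg,fh,fl,fo,fu,fy,gh,gl,go,gu,gy,hl,ho,hu,lo,lu,ou,oy
∂2: piv[abo,abu,adg,adu,agh,agl,agu,ahl,aou,bdg,bdo,bdy,bfo,bfu,bgo,bgy,boy,fhl,fho,fhu,flo,flu] rk=22  ker:bou,dgo,dgu,dgy,doy,fou,goy,hlo,hlu,hou,lou
∂3: piv[bdgo,bdgy,bdoy,bgoy,fhlo,fhlu,fhou,flou] rk=8  ker:dgoy,hlou
rk∂_3=8

rank∂_3=8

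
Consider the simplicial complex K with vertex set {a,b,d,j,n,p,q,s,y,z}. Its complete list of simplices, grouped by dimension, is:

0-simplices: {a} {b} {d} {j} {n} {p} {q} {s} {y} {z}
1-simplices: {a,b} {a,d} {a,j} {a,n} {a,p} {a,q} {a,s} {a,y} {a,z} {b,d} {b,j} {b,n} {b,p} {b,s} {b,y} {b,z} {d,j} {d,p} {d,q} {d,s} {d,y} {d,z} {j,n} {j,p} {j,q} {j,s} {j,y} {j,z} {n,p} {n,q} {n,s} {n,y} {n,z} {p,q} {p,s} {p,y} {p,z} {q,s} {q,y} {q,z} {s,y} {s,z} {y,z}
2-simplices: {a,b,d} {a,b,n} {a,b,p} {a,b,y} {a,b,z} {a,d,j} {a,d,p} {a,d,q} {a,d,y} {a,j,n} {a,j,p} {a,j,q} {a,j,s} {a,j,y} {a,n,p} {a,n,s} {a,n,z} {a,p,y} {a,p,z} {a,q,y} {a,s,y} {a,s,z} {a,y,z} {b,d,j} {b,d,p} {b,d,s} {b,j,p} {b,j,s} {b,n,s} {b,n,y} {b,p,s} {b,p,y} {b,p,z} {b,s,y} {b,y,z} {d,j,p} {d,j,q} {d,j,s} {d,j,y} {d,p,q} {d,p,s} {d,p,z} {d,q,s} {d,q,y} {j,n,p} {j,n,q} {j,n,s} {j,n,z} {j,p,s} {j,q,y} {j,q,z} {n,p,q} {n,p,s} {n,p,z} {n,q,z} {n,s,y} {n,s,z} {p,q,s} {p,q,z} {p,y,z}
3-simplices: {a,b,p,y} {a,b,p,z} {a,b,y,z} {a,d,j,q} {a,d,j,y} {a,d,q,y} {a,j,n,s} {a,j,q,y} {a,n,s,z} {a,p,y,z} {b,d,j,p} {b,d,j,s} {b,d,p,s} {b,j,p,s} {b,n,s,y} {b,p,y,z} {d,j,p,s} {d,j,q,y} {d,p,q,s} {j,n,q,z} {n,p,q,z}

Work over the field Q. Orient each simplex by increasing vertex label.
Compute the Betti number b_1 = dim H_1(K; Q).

n_0=10 n_1=43 n_2=60 n_3=21  [Q]
∂1: piv[ab,ad,aj,an,ap,aq,as,ay,az] rk=9  ker:bd,bj,bn,bp,bs,by,bz,dj,dp,dq,ds,dy,dz,jn,jp,jq,js,jy,jz,np,nq,ns,ny,nz,pq,ps,py,pz,qs,qy,qz,sy,sz,yz
∂2: piv[abd,abn,abp,aby,abz,adj,adp,adq,ady,ajn,ajp,ajq,ajs,ajy,anp,ans,anz,apy,apz,aqy,asy,asz,ayz,bdj,bds,bjs,bny,bps,dpq,dpz,dqs,jnq,jnz,jqz] rk=34  ker:bdp,bjp,bns,bpy,bpz,bsy,byz,djp,djq,djs,djy,dps,dqy,jnp,jns,jps,jqy,npq,nps,npz,nqz,nsy,nsz,pqs,pqz,pyz
∂3: piv[abpy,abpz,abyz,adjq,adjy,adqy,ajns,ajqy,ansz,apyz,bdjp,bdjs,bdps,bjps,bnsy,dpqs,jnqz,npqz] rk=18  ker:bpyz,djps,djqy
b_1=(43−9)−34=0

b_1=0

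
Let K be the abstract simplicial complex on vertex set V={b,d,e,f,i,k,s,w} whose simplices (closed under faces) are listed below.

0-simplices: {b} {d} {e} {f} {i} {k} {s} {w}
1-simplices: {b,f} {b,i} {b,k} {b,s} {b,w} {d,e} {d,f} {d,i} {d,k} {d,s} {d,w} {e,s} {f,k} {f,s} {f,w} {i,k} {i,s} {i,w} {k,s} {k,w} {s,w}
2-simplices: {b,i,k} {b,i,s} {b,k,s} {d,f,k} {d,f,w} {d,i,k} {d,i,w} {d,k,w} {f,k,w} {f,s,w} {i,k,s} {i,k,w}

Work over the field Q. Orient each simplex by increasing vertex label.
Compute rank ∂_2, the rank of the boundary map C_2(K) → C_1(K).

n_0=8 n_1=21 n_2=12  [Q]
∂1: piv[bf,bi,bk,bs,bw,de,df] rk=7  ker:di,dk,ds,dw,es,fk,fs,fw,ik,is,iw,ks,kw,sw
∂2: piv[bik,bis,bks,dfk,dfw,dik,diw,dkw,fsw] rk=9  ker:fkw,iks,ikw
rk∂_2=9

rank∂_2=9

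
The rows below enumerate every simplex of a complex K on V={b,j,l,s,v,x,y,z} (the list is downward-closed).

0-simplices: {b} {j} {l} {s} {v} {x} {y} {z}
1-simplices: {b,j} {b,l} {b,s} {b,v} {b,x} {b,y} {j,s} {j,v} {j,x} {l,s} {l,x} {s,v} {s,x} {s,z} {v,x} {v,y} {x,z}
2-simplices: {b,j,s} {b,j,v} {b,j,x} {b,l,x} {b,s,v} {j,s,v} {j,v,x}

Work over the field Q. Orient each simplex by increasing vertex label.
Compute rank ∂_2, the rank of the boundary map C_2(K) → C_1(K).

n_0=8 n_1=17 n_2=7  [Q]
∂1: piv[bj,bl,bs,bv,bx,by,sz] rk=7  ker:js,jv,jx,ls,lx,sv,sx,vx,vy,xz
∂2: piv[bjs,bjv,bjx,blx,bsv,jvx] rk=6  ker:jsv
rk∂_2=6

rank∂_2=6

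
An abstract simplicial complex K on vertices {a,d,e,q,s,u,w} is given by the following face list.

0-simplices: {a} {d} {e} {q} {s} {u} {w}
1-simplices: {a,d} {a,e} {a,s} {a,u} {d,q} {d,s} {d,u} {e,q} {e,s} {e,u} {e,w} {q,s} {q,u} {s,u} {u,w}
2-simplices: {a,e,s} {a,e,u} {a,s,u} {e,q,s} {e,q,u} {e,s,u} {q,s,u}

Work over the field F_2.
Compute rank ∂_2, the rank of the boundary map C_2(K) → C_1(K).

n_0=7 n_1=15 n_2=7  [Z2]
∂1: piv[ad,ae,as,au,dq,ew] rk=6  ker:ds,du,eq,es,eu,qs,qu,su,uw
∂2: piv[aes,aeu,asu,eqs,equ] rk=5  ker:esu,qsu
rk∂_2=5

rank∂_2=5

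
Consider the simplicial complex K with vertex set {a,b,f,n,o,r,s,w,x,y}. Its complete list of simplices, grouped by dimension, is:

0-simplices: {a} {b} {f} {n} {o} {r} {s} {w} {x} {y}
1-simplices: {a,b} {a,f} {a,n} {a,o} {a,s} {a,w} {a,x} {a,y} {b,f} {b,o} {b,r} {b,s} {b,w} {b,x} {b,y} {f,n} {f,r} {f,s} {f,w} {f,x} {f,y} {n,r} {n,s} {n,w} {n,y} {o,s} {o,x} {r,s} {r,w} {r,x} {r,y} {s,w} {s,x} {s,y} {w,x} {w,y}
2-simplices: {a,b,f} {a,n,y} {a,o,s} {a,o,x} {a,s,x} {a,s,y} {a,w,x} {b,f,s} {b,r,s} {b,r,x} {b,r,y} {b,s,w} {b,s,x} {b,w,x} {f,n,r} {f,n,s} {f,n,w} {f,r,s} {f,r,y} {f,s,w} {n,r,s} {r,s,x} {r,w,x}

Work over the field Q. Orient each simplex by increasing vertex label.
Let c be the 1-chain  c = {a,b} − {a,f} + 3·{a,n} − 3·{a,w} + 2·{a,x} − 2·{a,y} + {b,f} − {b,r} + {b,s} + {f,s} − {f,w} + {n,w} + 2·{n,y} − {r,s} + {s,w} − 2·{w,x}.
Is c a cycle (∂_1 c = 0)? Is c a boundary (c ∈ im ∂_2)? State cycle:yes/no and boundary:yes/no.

n_0=10 n_1=36 n_2=23  [Q]
∂1: piv[ab,af,an,ao,as,aw,ax,ay,br] rk=9  ker:bf,bo,bs,bw,bx,by,fn,fr,fs,fw,fx,fy,nr,ns,nw,ny,os,ox,rs,rw,rx,ry,sw,sx,sy,wx,wy
∂2: piv[abf,any,aos,aox,asx,asy,awx,bfs,brs,brx,bry,bsw,bsx,bwx,fnr,fns,fnw,frs,fry,fsw,rwx] rk=21  ker:nrs,rsx
∂1c = 0
c vs im∂2: residual ≠ 0 ⇒ not boundary

cycle:yes boundary:no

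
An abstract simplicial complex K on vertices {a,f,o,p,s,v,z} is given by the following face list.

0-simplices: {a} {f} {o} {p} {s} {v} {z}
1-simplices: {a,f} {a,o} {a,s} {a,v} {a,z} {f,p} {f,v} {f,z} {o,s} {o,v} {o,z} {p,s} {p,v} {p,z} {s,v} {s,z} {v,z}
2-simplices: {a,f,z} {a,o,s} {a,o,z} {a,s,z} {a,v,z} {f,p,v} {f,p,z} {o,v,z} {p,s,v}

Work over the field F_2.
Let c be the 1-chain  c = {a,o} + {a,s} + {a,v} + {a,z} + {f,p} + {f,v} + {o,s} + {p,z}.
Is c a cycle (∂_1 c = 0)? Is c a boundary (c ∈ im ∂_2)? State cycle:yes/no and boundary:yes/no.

n_0=7 n_1=17 n_2=9  [Z2]
∂1: piv[af,ao,as,av,az,fp] rk=6  ker:fv,fz,os,ov,oz,ps,pv,pz,sv,sz,vz
∂2: piv[afz,aos,aoz,asz,avz,fpv,fpz,ovz,psv] rk=9
∂1c = 0
c vs im∂2: residual ≠ 0 ⇒ not boundary

cycle:yes boundary:no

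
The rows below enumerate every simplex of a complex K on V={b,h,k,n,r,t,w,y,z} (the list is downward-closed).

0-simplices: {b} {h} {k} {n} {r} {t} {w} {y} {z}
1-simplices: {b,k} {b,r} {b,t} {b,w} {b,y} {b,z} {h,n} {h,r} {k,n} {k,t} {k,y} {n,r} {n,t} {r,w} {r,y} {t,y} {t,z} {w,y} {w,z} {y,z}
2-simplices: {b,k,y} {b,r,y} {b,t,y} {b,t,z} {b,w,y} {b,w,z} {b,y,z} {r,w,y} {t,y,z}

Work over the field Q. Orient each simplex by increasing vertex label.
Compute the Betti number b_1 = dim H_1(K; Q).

b_1=4

n_0=9 n_1=20 n_2=9  [Q]
∂1: piv[bk,br,bt,bw,by,bz,hn,hr] rk=8  ker:kn,kt,ky,nr,nt,rw,ry,ty,tz,wy,wz,yz
∂2: piv[bky,bry,bty,btz,bwy,bwz,byz,rwy] rk=8  ker:tyz
b_1=(20−8)−8=4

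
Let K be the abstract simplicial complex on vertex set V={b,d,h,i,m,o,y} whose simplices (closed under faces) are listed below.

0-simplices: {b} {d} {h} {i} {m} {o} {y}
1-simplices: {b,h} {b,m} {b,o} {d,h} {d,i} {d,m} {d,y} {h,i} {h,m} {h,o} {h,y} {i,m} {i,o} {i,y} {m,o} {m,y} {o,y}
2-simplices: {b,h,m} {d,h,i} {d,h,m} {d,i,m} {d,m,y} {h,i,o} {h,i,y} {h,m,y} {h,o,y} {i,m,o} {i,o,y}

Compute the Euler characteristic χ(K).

n_0=7 n_1=17 n_2=11
χ=+7−17+11=1

χ(K)=1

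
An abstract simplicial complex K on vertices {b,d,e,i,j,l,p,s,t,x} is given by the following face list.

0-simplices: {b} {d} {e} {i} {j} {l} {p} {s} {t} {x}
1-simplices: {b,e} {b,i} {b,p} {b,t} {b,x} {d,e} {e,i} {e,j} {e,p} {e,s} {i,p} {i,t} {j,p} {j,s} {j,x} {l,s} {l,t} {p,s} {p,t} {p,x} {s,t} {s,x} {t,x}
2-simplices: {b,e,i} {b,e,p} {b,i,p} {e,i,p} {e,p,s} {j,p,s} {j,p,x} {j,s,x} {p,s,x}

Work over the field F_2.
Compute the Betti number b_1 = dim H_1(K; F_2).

b_1=7

n_0=10 n_1=23 n_2=9  [Z2]
∂1: piv[be,bi,bp,bt,bx,de,ej,es,ls] rk=9  ker:ei,ep,ip,it,jp,js,jx,lt,ps,pt,px,st,sx,tx
∂2: piv[bei,bep,bip,eps,jps,jpx,jsx] rk=7  ker:eip,psx
b_1=(23−9)−7=7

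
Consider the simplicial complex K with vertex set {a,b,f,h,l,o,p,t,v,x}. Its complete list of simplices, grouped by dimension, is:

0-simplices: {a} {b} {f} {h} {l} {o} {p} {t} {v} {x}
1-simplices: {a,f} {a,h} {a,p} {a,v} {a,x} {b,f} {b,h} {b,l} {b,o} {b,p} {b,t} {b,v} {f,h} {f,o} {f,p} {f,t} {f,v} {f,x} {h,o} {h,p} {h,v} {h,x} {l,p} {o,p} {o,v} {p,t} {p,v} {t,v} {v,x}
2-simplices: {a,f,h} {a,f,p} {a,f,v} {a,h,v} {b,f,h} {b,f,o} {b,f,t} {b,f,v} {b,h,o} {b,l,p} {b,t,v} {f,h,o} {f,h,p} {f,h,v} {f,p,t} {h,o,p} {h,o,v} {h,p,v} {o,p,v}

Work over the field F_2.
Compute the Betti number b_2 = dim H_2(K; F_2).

n_0=10 n_1=29 n_2=19  [Z2]
∂1: piv[af,ah,ap,av,ax,bf,bl,bo,bt] rk=9  ker:bh,bp,bv,fh,fo,fp,ft,fv,fx,ho,hp,hv,hx,lp,op,ov,pt,pv,tv,vx
∂2: piv[afh,afp,afv,ahv,bfh,bfo,bft,bfv,bho,blp,btv,fhp,fpt,hop,hov,hpv] rk=16  ker:fho,fhv,opv
b_2=(19−16)−0=3

b_2=3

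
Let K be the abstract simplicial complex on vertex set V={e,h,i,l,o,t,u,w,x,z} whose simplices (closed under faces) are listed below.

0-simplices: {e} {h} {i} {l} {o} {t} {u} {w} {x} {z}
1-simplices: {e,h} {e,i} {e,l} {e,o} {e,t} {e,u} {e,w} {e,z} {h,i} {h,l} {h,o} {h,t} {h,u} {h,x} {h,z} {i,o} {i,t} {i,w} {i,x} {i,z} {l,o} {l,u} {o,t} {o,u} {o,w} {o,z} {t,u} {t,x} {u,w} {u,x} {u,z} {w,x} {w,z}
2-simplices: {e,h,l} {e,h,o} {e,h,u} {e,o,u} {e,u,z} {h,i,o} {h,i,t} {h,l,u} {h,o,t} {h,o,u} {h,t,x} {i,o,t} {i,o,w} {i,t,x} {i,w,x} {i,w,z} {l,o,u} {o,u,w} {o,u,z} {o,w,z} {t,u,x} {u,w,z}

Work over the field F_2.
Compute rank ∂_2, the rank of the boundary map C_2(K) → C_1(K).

n_0=10 n_1=33 n_2=22  [Z2]
∂1: piv[eh,ei,el,eo,et,eu,ew,ez,hx] rk=9  ker:hi,hl,ho,ht,hu,hz,io,it,iw,ix,iz,lo,lu,ot,ou,ow,oz,tu,tx,uw,ux,uz,wx,wz
∂2: piv[ehl,eho,ehu,eou,euz,hio,hit,hlu,hot,htx,iow,itx,iwx,iwz,lou,ouw,ouz,owz,tux] rk=19  ker:hou,iot,uwz
rk∂_2=19

rank∂_2=19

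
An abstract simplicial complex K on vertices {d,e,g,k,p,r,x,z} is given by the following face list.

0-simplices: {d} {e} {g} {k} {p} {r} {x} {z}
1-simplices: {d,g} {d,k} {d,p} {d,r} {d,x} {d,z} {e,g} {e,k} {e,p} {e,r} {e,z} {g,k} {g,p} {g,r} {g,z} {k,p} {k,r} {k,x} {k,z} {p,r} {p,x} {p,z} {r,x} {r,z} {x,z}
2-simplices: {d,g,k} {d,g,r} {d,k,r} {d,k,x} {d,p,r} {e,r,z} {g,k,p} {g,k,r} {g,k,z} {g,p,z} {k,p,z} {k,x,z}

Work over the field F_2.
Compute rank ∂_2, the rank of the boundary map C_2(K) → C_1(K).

rank∂_2=10

n_0=8 n_1=25 n_2=12  [Z2]
∂1: piv[dg,dk,dp,dr,dx,dz,eg] rk=7  ker:ek,ep,er,ez,gk,gp,gr,gz,kp,kr,kx,kz,pr,px,pz,rx,rz,xz
∂2: piv[dgk,dgr,dkr,dkx,dpr,erz,gkp,gkz,gpz,kxz] rk=10  ker:gkr,kpz
rk∂_2=10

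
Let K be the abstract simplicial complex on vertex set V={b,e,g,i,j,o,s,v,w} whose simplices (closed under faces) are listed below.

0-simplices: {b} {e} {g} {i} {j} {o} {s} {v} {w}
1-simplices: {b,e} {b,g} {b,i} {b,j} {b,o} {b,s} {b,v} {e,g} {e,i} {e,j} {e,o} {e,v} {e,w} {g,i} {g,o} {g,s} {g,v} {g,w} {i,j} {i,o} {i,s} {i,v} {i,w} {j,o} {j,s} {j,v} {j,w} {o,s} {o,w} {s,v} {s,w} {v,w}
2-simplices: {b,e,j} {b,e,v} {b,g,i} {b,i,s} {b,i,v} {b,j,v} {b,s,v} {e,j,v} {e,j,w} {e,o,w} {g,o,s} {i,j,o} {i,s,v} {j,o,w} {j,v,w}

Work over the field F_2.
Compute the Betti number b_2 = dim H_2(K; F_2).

n_0=9 n_1=32 n_2=15  [Z2]
∂1: piv[be,bg,bi,bj,bo,bs,bv,ew] rk=8  ker:eg,ei,ej,eo,ev,gi,go,gs,gv,gw,ij,io,is,iv,iw,jo,js,jv,jw,os,ow,sv,sw,vw
∂2: piv[bej,bev,bgi,bis,biv,bjv,bsv,ejw,eow,gos,ijo,jow,jvw] rk=13  ker:ejv,isv
b_2=(15−13)−0=2

b_2=2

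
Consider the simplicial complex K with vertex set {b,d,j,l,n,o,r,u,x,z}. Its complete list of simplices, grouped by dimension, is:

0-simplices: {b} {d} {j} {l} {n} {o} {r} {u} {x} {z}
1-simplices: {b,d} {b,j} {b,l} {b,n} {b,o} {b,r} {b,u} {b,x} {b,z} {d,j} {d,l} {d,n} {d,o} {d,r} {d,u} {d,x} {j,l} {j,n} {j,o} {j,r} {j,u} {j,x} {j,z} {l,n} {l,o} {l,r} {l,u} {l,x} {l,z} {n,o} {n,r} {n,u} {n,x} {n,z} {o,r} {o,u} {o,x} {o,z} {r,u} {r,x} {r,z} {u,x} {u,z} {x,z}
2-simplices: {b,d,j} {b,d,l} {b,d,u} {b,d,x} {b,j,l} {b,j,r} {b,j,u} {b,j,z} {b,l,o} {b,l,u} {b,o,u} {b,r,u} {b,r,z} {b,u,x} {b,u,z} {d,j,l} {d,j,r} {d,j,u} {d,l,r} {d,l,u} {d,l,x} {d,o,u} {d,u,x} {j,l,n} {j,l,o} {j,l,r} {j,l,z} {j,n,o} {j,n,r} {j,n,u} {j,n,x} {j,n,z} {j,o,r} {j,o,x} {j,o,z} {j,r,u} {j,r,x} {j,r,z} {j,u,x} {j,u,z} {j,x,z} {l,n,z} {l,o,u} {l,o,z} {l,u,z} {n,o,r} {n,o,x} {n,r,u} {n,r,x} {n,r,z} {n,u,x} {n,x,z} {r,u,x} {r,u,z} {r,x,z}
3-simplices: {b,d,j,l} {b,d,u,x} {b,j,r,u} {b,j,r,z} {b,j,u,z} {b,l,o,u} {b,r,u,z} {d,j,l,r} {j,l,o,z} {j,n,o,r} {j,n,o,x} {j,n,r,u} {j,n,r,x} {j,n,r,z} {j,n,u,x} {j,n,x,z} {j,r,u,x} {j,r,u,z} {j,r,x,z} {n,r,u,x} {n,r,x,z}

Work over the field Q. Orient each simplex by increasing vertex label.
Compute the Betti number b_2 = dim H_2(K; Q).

b_2=4

n_0=10 n_1=44 n_2=55 n_3=21  [Q]
∂1: piv[bd,bj,bl,bn,bo,br,bu,bx,bz] rk=9  ker:dj,dl,dn,do,dr,du,dx,jl,jn,jo,jr,ju,jx,jz,ln,lo,lr,lu,lx,lz,no,nr,nu,nx,nz,or,ou,ox,oz,ru,rx,rz,ux,uz,xz
∂2: piv[bdj,bdl,bdu,bdx,bjl,bjr,bju,bjz,blo,blu,bou,bru,brz,bux,buz,djr,dlr,dlx,dou,jln,jlo,jlz,jno,jnr,jnu,jnx,jnz,jor,jox,joz,jrx,jux,jxz] rk=33  ker:djl,dju,dlu,dux,jlr,jru,jrz,juz,lnz,lou,loz,luz,nor,nox,nru,nrx,nrz,nux,nxz,rux,ruz,rxz
∂3: piv[bdjl,bdux,bjru,bjrz,bjuz,blou,bruz,djlr,jloz,jnor,jnox,jnru,jnrx,jnrz,jnux,jnxz,jrux,jrxz] rk=18  ker:jruz,nrux,nrxz
b_2=(55−33)−18=4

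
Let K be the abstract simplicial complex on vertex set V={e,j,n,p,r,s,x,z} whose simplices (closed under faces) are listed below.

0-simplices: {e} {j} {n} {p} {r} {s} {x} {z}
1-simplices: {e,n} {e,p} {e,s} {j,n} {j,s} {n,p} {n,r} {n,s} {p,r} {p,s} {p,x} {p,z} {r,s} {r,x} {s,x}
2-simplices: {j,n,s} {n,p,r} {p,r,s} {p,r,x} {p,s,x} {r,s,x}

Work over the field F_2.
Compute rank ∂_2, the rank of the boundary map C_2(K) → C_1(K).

rank∂_2=5

n_0=8 n_1=15 n_2=6  [Z2]
∂1: piv[en,ep,es,jn,nr,px,pz] rk=7  ker:js,np,ns,pr,ps,rs,rx,sx
∂2: piv[jns,npr,prs,prx,psx] rk=5  ker:rsx
rk∂_2=5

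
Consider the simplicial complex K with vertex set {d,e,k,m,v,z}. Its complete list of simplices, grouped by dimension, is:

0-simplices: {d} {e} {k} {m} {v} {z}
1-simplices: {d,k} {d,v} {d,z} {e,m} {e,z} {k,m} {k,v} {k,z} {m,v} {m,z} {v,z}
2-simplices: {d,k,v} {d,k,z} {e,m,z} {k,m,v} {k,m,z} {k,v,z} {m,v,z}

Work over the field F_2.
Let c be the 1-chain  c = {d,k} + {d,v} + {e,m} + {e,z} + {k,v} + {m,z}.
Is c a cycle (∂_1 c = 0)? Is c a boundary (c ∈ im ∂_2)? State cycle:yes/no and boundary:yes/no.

n_0=6 n_1=11 n_2=7  [Z2]
∂1: piv[dk,dv,dz,em,ez] rk=5  ker:km,kv,kz,mv,mz,vz
∂2: piv[dkv,dkz,emz,kmv,kmz,kvz] rk=6  ker:mvz
∂1c = 0
c vs im∂2: reduces to 0 ⇒ boundary

cycle:yes boundary:yes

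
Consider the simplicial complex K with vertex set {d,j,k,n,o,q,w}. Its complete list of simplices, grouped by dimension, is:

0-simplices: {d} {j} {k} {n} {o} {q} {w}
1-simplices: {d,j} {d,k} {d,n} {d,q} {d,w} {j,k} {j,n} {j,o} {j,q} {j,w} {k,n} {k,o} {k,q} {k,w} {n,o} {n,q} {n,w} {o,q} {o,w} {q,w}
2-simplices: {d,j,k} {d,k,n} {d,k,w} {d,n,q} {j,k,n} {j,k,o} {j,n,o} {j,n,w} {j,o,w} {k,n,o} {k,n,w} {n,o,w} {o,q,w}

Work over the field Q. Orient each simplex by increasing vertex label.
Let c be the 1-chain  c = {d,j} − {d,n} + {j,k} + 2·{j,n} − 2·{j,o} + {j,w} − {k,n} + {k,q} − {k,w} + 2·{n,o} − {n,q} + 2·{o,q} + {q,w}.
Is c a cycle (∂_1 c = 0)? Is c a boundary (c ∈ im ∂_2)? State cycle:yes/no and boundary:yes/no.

cycle:no boundary:no

n_0=7 n_1=20 n_2=13  [Q]
∂1: piv[dj,dk,dn,dq,dw,jo] rk=6  ker:jk,jn,jq,jw,kn,ko,kq,kw,no,nq,nw,oq,ow,qw
∂2: piv[djk,dkn,dkw,dnq,jkn,jko,jno,jnw,jow,knw,oqw] rk=11  ker:kno,now
∂1c = −{j} + 2·{k} − {n} − 2·{o} + {q} + {w}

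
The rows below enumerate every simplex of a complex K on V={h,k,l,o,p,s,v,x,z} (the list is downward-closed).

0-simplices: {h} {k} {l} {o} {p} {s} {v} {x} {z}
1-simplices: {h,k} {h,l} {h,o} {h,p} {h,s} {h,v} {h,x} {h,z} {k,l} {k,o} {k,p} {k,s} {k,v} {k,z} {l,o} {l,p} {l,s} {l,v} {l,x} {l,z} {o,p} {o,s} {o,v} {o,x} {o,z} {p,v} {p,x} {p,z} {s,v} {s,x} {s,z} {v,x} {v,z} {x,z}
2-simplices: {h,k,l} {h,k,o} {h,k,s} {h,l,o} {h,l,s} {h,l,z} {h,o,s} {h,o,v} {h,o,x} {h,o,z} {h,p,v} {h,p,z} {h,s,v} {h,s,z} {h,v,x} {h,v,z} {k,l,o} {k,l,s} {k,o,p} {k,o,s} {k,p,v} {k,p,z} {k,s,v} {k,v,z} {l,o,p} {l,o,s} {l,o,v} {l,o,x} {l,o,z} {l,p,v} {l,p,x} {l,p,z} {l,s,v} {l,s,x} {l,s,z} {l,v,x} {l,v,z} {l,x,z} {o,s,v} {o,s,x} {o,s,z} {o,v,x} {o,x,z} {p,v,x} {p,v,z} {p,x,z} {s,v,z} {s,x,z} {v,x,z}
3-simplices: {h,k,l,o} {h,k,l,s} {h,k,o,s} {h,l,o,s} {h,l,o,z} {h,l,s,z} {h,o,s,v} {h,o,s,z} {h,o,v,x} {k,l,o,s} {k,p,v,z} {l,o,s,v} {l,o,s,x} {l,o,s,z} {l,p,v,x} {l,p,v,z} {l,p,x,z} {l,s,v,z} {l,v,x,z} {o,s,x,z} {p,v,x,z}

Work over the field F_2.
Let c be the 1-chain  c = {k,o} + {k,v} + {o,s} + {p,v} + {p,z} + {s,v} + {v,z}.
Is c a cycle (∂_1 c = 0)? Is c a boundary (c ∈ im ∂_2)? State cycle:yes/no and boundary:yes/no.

cycle:yes boundary:yes

n_0=9 n_1=34 n_2=49 n_3=21  [Z2]
∂1: piv[hk,hl,ho,hp,hs,hv,hx,hz] rk=8  ker:kl,ko,kp,ks,kv,kz,lo,lp,ls,lv,lx,lz,op,os,ov,ox,oz,pv,px,pz,sv,sx,sz,vx,vz,xz
∂2: piv[hkl,hko,hks,hlo,hls,hlz,hos,hov,hox,hoz,hpv,hpz,hsv,hsz,hvx,hvz,kop,kpv,kpz,ksv,lop,lov,lox,lpx,lsx,lxz] rk=26  ker:klo,kls,kos,kvz,los,loz,lpv,lpz,lsv,lsz,lvx,lvz,osv,osx,osz,ovx,oxz,pvx,pvz,pxz,svz,sxz,vxz
∂3: piv[hklo,hkls,hkos,hlos,hloz,hlsz,hosv,hosz,hovx,kpvz,losv,losx,lpvx,lpvz,lpxz,lsvz,lvxz,osxz] rk=18  ker:klos,losz,pvxz
∂1c = 0
c vs im∂2: reduces to 0 ⇒ boundary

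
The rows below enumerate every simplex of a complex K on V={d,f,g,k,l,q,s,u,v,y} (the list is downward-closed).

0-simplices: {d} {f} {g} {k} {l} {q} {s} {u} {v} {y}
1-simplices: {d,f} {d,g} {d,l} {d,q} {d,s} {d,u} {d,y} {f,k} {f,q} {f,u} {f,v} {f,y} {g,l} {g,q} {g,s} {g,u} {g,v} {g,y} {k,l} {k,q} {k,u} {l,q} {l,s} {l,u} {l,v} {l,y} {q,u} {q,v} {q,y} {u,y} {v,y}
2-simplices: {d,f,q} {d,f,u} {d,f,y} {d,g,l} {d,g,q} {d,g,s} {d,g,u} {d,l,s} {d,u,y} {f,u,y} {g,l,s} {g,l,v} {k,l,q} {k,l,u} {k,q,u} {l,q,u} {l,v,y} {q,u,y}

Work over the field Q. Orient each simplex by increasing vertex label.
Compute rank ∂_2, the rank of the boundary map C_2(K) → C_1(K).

n_0=10 n_1=31 n_2=18  [Q]
∂1: piv[df,dg,dl,dq,ds,du,dy,fk,fv] rk=9  ker:fq,fu,fy,gl,gq,gs,gu,gv,gy,kl,kq,ku,lq,ls,lu,lv,ly,qu,qv,qy,uy,vy
∂2: piv[dfq,dfu,dfy,dgl,dgq,dgs,dgu,dls,duy,glv,klq,klu,kqu,lvy,quy] rk=15  ker:fuy,gls,lqu
rk∂_2=15

rank∂_2=15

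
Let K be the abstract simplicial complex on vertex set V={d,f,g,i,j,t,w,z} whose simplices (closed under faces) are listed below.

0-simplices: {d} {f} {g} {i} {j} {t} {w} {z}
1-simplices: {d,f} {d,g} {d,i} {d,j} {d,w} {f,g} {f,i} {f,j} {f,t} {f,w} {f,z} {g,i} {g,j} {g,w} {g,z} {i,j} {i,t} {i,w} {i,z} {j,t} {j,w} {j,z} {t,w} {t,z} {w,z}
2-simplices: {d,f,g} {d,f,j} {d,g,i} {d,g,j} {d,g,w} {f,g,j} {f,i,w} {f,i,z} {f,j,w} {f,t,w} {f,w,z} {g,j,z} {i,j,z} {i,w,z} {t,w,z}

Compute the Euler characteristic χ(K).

n_0=8 n_1=25 n_2=15
χ=+8−25+15=-2

χ(K)=-2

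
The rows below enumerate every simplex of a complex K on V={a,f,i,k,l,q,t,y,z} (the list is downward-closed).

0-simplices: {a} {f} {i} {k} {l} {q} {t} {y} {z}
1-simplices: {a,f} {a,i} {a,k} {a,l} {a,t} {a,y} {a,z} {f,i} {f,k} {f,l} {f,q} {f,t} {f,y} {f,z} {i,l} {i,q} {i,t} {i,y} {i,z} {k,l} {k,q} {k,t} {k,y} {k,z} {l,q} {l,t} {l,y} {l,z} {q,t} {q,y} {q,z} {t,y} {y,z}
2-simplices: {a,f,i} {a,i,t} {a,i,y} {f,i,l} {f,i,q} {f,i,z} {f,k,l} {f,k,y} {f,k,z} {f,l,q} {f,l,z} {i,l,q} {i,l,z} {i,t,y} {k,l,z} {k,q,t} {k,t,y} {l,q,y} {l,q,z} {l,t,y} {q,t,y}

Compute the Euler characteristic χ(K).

χ(K)=-3

n_0=9 n_1=33 n_2=21
χ=+9−33+21=-3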